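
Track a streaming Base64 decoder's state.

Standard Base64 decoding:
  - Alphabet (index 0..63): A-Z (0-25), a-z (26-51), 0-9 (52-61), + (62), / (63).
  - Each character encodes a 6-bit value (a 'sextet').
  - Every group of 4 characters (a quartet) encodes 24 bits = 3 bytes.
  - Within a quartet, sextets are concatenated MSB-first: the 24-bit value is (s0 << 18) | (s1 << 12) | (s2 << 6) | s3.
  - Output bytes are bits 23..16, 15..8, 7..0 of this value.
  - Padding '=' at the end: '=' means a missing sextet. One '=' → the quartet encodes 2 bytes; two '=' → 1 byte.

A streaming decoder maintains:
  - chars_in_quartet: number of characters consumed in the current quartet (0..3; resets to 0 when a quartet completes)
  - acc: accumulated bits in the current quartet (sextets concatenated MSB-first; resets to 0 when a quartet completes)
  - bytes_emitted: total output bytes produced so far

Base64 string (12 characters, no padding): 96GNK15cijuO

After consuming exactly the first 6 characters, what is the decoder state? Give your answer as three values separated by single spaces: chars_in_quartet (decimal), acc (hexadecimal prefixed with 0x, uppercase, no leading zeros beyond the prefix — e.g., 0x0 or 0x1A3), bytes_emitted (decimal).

Answer: 2 0x2B5 3

Derivation:
After char 0 ('9'=61): chars_in_quartet=1 acc=0x3D bytes_emitted=0
After char 1 ('6'=58): chars_in_quartet=2 acc=0xF7A bytes_emitted=0
After char 2 ('G'=6): chars_in_quartet=3 acc=0x3DE86 bytes_emitted=0
After char 3 ('N'=13): chars_in_quartet=4 acc=0xF7A18D -> emit F7 A1 8D, reset; bytes_emitted=3
After char 4 ('K'=10): chars_in_quartet=1 acc=0xA bytes_emitted=3
After char 5 ('1'=53): chars_in_quartet=2 acc=0x2B5 bytes_emitted=3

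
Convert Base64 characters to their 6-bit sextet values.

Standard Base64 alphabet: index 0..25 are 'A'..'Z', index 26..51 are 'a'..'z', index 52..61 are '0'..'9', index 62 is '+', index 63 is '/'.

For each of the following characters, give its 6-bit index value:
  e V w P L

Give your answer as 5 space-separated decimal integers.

'e': a..z range, 26 + ord('e') − ord('a') = 30
'V': A..Z range, ord('V') − ord('A') = 21
'w': a..z range, 26 + ord('w') − ord('a') = 48
'P': A..Z range, ord('P') − ord('A') = 15
'L': A..Z range, ord('L') − ord('A') = 11

Answer: 30 21 48 15 11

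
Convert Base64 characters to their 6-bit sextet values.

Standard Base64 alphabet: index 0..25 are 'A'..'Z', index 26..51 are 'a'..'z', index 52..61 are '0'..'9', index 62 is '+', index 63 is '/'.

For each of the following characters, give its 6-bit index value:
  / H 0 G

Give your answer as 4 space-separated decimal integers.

'/': index 63
'H': A..Z range, ord('H') − ord('A') = 7
'0': 0..9 range, 52 + ord('0') − ord('0') = 52
'G': A..Z range, ord('G') − ord('A') = 6

Answer: 63 7 52 6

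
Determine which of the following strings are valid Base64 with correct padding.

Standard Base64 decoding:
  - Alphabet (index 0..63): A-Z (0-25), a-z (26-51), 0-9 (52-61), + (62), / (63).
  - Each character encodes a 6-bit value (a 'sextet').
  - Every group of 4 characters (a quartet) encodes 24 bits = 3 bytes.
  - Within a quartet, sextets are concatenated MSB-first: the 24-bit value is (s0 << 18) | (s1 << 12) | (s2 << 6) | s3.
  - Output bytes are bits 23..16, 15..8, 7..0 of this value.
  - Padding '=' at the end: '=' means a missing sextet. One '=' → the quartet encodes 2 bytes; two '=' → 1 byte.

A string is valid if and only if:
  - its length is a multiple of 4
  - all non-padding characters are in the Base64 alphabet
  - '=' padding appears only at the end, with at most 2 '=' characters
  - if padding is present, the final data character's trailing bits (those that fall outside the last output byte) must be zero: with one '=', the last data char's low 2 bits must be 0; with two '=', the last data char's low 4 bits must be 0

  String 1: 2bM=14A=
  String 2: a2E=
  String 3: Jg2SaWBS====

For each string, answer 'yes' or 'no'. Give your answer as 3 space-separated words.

Answer: no yes no

Derivation:
String 1: '2bM=14A=' → invalid (bad char(s): ['=']; '=' in middle)
String 2: 'a2E=' → valid
String 3: 'Jg2SaWBS====' → invalid (4 pad chars (max 2))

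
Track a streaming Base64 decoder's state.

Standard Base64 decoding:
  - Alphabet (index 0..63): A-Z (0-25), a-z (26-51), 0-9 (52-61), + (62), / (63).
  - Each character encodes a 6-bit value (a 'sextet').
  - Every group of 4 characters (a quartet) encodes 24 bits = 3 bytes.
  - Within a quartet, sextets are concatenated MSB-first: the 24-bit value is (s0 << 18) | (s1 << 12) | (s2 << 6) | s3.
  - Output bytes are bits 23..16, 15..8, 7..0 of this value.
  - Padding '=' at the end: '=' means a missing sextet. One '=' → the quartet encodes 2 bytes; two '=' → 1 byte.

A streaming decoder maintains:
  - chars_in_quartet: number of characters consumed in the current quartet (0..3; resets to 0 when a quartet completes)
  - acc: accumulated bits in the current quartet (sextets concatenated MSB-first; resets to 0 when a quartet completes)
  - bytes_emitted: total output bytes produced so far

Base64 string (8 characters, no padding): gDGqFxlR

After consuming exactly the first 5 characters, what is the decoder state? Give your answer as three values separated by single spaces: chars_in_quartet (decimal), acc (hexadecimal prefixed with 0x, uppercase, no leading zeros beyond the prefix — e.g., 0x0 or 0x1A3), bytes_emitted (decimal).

After char 0 ('g'=32): chars_in_quartet=1 acc=0x20 bytes_emitted=0
After char 1 ('D'=3): chars_in_quartet=2 acc=0x803 bytes_emitted=0
After char 2 ('G'=6): chars_in_quartet=3 acc=0x200C6 bytes_emitted=0
After char 3 ('q'=42): chars_in_quartet=4 acc=0x8031AA -> emit 80 31 AA, reset; bytes_emitted=3
After char 4 ('F'=5): chars_in_quartet=1 acc=0x5 bytes_emitted=3

Answer: 1 0x5 3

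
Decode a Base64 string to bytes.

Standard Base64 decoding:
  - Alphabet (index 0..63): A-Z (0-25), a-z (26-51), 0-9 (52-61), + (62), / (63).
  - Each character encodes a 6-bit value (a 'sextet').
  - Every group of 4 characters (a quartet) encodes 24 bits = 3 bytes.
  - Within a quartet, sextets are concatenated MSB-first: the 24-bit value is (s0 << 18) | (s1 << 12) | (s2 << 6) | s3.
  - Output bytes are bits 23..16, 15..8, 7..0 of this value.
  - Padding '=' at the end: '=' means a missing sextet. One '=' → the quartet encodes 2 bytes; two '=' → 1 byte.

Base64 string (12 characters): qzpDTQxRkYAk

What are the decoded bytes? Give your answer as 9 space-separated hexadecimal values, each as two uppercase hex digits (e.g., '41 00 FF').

Answer: AB 3A 43 4D 0C 51 91 80 24

Derivation:
After char 0 ('q'=42): chars_in_quartet=1 acc=0x2A bytes_emitted=0
After char 1 ('z'=51): chars_in_quartet=2 acc=0xAB3 bytes_emitted=0
After char 2 ('p'=41): chars_in_quartet=3 acc=0x2ACE9 bytes_emitted=0
After char 3 ('D'=3): chars_in_quartet=4 acc=0xAB3A43 -> emit AB 3A 43, reset; bytes_emitted=3
After char 4 ('T'=19): chars_in_quartet=1 acc=0x13 bytes_emitted=3
After char 5 ('Q'=16): chars_in_quartet=2 acc=0x4D0 bytes_emitted=3
After char 6 ('x'=49): chars_in_quartet=3 acc=0x13431 bytes_emitted=3
After char 7 ('R'=17): chars_in_quartet=4 acc=0x4D0C51 -> emit 4D 0C 51, reset; bytes_emitted=6
After char 8 ('k'=36): chars_in_quartet=1 acc=0x24 bytes_emitted=6
After char 9 ('Y'=24): chars_in_quartet=2 acc=0x918 bytes_emitted=6
After char 10 ('A'=0): chars_in_quartet=3 acc=0x24600 bytes_emitted=6
After char 11 ('k'=36): chars_in_quartet=4 acc=0x918024 -> emit 91 80 24, reset; bytes_emitted=9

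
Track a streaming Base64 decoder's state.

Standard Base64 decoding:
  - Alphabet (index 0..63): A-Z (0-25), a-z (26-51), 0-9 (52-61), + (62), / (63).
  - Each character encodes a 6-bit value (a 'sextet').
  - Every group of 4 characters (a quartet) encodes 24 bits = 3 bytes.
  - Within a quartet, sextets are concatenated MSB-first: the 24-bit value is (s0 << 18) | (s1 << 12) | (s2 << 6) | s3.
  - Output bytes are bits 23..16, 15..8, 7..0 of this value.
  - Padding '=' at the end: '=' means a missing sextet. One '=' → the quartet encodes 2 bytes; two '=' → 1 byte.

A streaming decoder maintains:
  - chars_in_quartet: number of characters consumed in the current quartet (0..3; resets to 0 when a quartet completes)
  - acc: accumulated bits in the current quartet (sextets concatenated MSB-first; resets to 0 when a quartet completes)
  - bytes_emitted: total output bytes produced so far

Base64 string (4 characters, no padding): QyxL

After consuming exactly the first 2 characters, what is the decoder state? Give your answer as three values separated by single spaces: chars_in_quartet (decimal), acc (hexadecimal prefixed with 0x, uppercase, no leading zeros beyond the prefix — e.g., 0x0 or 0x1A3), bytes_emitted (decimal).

After char 0 ('Q'=16): chars_in_quartet=1 acc=0x10 bytes_emitted=0
After char 1 ('y'=50): chars_in_quartet=2 acc=0x432 bytes_emitted=0

Answer: 2 0x432 0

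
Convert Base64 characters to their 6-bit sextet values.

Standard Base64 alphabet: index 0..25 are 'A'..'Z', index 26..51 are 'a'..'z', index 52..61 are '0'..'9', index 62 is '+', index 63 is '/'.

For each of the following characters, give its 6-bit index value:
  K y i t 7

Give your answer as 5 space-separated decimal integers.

'K': A..Z range, ord('K') − ord('A') = 10
'y': a..z range, 26 + ord('y') − ord('a') = 50
'i': a..z range, 26 + ord('i') − ord('a') = 34
't': a..z range, 26 + ord('t') − ord('a') = 45
'7': 0..9 range, 52 + ord('7') − ord('0') = 59

Answer: 10 50 34 45 59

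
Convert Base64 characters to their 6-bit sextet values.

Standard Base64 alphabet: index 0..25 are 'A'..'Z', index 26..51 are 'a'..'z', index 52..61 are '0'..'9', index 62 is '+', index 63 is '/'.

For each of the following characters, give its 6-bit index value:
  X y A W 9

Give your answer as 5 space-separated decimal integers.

Answer: 23 50 0 22 61

Derivation:
'X': A..Z range, ord('X') − ord('A') = 23
'y': a..z range, 26 + ord('y') − ord('a') = 50
'A': A..Z range, ord('A') − ord('A') = 0
'W': A..Z range, ord('W') − ord('A') = 22
'9': 0..9 range, 52 + ord('9') − ord('0') = 61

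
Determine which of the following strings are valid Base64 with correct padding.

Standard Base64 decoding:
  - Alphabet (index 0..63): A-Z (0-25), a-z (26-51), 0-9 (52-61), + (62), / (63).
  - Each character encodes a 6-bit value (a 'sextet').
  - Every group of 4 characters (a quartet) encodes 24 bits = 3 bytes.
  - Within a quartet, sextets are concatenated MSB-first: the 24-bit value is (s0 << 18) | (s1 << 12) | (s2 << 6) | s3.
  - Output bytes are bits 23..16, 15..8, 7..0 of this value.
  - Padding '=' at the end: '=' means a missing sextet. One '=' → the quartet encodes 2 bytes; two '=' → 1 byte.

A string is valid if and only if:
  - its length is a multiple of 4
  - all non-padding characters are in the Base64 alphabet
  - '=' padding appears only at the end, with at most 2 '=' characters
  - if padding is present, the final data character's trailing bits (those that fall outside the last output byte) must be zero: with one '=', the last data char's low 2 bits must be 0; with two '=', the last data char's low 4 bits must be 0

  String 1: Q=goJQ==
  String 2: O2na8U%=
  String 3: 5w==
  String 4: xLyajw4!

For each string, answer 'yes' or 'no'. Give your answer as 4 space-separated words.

String 1: 'Q=goJQ==' → invalid (bad char(s): ['=']; '=' in middle)
String 2: 'O2na8U%=' → invalid (bad char(s): ['%'])
String 3: '5w==' → valid
String 4: 'xLyajw4!' → invalid (bad char(s): ['!'])

Answer: no no yes no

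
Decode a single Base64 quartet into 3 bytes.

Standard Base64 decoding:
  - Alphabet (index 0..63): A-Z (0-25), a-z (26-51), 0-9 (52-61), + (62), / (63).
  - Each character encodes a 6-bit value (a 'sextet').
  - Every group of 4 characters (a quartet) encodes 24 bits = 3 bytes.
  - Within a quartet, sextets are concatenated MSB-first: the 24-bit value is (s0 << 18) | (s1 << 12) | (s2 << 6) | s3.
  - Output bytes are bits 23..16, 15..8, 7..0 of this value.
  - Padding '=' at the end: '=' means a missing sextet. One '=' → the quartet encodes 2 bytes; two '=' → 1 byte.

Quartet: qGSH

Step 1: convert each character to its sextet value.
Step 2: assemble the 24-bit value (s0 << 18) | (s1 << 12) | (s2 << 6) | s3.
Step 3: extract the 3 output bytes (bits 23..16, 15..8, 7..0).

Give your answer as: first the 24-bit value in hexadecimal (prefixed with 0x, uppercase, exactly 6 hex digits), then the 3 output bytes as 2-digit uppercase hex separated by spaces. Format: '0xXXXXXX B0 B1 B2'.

Sextets: q=42, G=6, S=18, H=7
24-bit: (42<<18) | (6<<12) | (18<<6) | 7
      = 0xA80000 | 0x006000 | 0x000480 | 0x000007
      = 0xA86487
Bytes: (v>>16)&0xFF=A8, (v>>8)&0xFF=64, v&0xFF=87

Answer: 0xA86487 A8 64 87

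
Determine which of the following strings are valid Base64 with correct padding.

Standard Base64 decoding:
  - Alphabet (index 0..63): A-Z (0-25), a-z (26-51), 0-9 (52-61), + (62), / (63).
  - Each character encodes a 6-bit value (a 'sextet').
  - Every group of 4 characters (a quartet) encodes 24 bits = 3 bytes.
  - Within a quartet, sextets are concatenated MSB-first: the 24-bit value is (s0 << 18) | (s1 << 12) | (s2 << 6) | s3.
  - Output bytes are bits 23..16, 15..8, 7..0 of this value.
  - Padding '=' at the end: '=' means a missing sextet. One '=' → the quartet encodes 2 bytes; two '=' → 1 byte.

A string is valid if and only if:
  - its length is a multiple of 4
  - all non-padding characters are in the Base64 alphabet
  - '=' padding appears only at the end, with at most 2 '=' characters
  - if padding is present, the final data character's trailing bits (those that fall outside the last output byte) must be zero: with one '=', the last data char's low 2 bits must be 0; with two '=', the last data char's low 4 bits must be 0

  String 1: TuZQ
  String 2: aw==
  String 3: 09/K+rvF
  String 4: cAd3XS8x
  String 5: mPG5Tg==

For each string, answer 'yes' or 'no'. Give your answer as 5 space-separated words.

Answer: yes yes yes yes yes

Derivation:
String 1: 'TuZQ' → valid
String 2: 'aw==' → valid
String 3: '09/K+rvF' → valid
String 4: 'cAd3XS8x' → valid
String 5: 'mPG5Tg==' → valid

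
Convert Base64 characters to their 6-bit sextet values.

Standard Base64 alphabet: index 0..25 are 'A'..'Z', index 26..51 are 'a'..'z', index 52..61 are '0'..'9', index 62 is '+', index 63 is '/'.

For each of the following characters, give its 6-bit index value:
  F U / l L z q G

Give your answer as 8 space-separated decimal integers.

'F': A..Z range, ord('F') − ord('A') = 5
'U': A..Z range, ord('U') − ord('A') = 20
'/': index 63
'l': a..z range, 26 + ord('l') − ord('a') = 37
'L': A..Z range, ord('L') − ord('A') = 11
'z': a..z range, 26 + ord('z') − ord('a') = 51
'q': a..z range, 26 + ord('q') − ord('a') = 42
'G': A..Z range, ord('G') − ord('A') = 6

Answer: 5 20 63 37 11 51 42 6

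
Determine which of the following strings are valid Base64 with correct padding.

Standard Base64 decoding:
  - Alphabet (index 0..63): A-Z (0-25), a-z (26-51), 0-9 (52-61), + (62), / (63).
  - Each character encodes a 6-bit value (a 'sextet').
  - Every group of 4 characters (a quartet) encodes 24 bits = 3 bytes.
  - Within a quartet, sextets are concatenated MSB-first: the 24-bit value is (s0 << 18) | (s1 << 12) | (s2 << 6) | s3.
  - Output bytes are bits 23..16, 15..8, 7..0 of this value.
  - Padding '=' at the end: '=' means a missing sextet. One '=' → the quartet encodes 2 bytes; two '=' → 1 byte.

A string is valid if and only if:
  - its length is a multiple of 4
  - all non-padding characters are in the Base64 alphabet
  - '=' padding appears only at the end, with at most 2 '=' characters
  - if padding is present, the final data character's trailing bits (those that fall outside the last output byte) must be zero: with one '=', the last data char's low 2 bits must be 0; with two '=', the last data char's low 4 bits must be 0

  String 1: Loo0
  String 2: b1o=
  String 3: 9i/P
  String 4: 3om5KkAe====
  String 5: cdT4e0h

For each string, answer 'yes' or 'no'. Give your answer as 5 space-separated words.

Answer: yes yes yes no no

Derivation:
String 1: 'Loo0' → valid
String 2: 'b1o=' → valid
String 3: '9i/P' → valid
String 4: '3om5KkAe====' → invalid (4 pad chars (max 2))
String 5: 'cdT4e0h' → invalid (len=7 not mult of 4)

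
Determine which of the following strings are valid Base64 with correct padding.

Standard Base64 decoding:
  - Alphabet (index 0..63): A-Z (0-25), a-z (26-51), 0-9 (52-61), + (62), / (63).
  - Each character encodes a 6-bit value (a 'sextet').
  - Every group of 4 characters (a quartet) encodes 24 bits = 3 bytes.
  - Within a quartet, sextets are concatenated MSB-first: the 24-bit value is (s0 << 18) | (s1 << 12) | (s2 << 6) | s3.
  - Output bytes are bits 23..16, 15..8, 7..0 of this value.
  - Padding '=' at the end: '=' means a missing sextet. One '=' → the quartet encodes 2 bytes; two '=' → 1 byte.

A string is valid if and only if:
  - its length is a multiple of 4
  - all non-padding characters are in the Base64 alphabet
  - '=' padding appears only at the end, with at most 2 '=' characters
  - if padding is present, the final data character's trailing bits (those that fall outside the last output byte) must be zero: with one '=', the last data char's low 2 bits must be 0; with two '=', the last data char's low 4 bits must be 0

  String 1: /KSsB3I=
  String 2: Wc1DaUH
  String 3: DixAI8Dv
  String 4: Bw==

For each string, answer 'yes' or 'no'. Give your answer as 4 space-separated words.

String 1: '/KSsB3I=' → valid
String 2: 'Wc1DaUH' → invalid (len=7 not mult of 4)
String 3: 'DixAI8Dv' → valid
String 4: 'Bw==' → valid

Answer: yes no yes yes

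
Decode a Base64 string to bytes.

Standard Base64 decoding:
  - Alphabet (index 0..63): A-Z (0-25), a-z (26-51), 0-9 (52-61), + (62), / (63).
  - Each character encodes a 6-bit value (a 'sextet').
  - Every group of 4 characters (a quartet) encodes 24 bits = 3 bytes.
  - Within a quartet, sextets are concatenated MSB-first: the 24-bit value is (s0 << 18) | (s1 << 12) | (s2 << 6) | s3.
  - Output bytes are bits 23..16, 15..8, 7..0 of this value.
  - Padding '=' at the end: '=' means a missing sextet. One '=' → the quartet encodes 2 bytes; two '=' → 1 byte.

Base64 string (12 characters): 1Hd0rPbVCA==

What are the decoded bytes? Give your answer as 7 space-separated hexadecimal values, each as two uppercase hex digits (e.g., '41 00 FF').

Answer: D4 77 74 AC F6 D5 08

Derivation:
After char 0 ('1'=53): chars_in_quartet=1 acc=0x35 bytes_emitted=0
After char 1 ('H'=7): chars_in_quartet=2 acc=0xD47 bytes_emitted=0
After char 2 ('d'=29): chars_in_quartet=3 acc=0x351DD bytes_emitted=0
After char 3 ('0'=52): chars_in_quartet=4 acc=0xD47774 -> emit D4 77 74, reset; bytes_emitted=3
After char 4 ('r'=43): chars_in_quartet=1 acc=0x2B bytes_emitted=3
After char 5 ('P'=15): chars_in_quartet=2 acc=0xACF bytes_emitted=3
After char 6 ('b'=27): chars_in_quartet=3 acc=0x2B3DB bytes_emitted=3
After char 7 ('V'=21): chars_in_quartet=4 acc=0xACF6D5 -> emit AC F6 D5, reset; bytes_emitted=6
After char 8 ('C'=2): chars_in_quartet=1 acc=0x2 bytes_emitted=6
After char 9 ('A'=0): chars_in_quartet=2 acc=0x80 bytes_emitted=6
Padding '==': partial quartet acc=0x80 -> emit 08; bytes_emitted=7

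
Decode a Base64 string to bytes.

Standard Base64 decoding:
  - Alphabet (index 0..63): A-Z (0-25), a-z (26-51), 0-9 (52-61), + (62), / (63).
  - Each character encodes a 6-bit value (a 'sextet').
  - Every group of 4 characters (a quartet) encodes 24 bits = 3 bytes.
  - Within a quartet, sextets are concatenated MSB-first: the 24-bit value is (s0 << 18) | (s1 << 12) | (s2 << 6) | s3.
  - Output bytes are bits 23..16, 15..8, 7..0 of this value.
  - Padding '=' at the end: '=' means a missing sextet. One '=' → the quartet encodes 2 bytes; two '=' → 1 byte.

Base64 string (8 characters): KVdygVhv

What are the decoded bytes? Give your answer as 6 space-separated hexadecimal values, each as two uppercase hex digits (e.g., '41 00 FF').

After char 0 ('K'=10): chars_in_quartet=1 acc=0xA bytes_emitted=0
After char 1 ('V'=21): chars_in_quartet=2 acc=0x295 bytes_emitted=0
After char 2 ('d'=29): chars_in_quartet=3 acc=0xA55D bytes_emitted=0
After char 3 ('y'=50): chars_in_quartet=4 acc=0x295772 -> emit 29 57 72, reset; bytes_emitted=3
After char 4 ('g'=32): chars_in_quartet=1 acc=0x20 bytes_emitted=3
After char 5 ('V'=21): chars_in_quartet=2 acc=0x815 bytes_emitted=3
After char 6 ('h'=33): chars_in_quartet=3 acc=0x20561 bytes_emitted=3
After char 7 ('v'=47): chars_in_quartet=4 acc=0x81586F -> emit 81 58 6F, reset; bytes_emitted=6

Answer: 29 57 72 81 58 6F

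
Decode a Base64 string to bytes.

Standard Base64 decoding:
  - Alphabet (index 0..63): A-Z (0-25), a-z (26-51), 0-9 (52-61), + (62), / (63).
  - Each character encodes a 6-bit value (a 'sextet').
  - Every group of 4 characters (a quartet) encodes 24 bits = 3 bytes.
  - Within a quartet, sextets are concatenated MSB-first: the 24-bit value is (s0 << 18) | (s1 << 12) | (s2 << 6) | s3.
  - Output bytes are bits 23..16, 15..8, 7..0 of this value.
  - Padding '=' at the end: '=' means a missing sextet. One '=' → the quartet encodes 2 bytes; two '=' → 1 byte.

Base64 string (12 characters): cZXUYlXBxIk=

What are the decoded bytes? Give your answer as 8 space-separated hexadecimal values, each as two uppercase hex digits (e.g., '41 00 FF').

Answer: 71 95 D4 62 55 C1 C4 89

Derivation:
After char 0 ('c'=28): chars_in_quartet=1 acc=0x1C bytes_emitted=0
After char 1 ('Z'=25): chars_in_quartet=2 acc=0x719 bytes_emitted=0
After char 2 ('X'=23): chars_in_quartet=3 acc=0x1C657 bytes_emitted=0
After char 3 ('U'=20): chars_in_quartet=4 acc=0x7195D4 -> emit 71 95 D4, reset; bytes_emitted=3
After char 4 ('Y'=24): chars_in_quartet=1 acc=0x18 bytes_emitted=3
After char 5 ('l'=37): chars_in_quartet=2 acc=0x625 bytes_emitted=3
After char 6 ('X'=23): chars_in_quartet=3 acc=0x18957 bytes_emitted=3
After char 7 ('B'=1): chars_in_quartet=4 acc=0x6255C1 -> emit 62 55 C1, reset; bytes_emitted=6
After char 8 ('x'=49): chars_in_quartet=1 acc=0x31 bytes_emitted=6
After char 9 ('I'=8): chars_in_quartet=2 acc=0xC48 bytes_emitted=6
After char 10 ('k'=36): chars_in_quartet=3 acc=0x31224 bytes_emitted=6
Padding '=': partial quartet acc=0x31224 -> emit C4 89; bytes_emitted=8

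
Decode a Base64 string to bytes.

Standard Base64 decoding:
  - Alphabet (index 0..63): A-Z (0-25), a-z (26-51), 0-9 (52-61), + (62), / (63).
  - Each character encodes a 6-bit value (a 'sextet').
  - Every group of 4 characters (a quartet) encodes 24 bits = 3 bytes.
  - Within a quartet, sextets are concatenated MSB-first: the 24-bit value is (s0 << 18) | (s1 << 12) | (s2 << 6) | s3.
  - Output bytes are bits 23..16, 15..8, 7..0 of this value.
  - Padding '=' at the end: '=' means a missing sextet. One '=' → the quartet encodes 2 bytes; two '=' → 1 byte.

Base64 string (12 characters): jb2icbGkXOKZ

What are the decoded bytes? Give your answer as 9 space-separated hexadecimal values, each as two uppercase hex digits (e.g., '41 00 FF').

Answer: 8D BD A2 71 B1 A4 5C E2 99

Derivation:
After char 0 ('j'=35): chars_in_quartet=1 acc=0x23 bytes_emitted=0
After char 1 ('b'=27): chars_in_quartet=2 acc=0x8DB bytes_emitted=0
After char 2 ('2'=54): chars_in_quartet=3 acc=0x236F6 bytes_emitted=0
After char 3 ('i'=34): chars_in_quartet=4 acc=0x8DBDA2 -> emit 8D BD A2, reset; bytes_emitted=3
After char 4 ('c'=28): chars_in_quartet=1 acc=0x1C bytes_emitted=3
After char 5 ('b'=27): chars_in_quartet=2 acc=0x71B bytes_emitted=3
After char 6 ('G'=6): chars_in_quartet=3 acc=0x1C6C6 bytes_emitted=3
After char 7 ('k'=36): chars_in_quartet=4 acc=0x71B1A4 -> emit 71 B1 A4, reset; bytes_emitted=6
After char 8 ('X'=23): chars_in_quartet=1 acc=0x17 bytes_emitted=6
After char 9 ('O'=14): chars_in_quartet=2 acc=0x5CE bytes_emitted=6
After char 10 ('K'=10): chars_in_quartet=3 acc=0x1738A bytes_emitted=6
After char 11 ('Z'=25): chars_in_quartet=4 acc=0x5CE299 -> emit 5C E2 99, reset; bytes_emitted=9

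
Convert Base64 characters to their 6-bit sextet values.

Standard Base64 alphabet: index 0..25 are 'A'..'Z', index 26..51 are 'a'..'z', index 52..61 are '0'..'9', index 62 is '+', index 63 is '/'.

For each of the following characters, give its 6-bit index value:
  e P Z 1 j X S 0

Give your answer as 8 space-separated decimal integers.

'e': a..z range, 26 + ord('e') − ord('a') = 30
'P': A..Z range, ord('P') − ord('A') = 15
'Z': A..Z range, ord('Z') − ord('A') = 25
'1': 0..9 range, 52 + ord('1') − ord('0') = 53
'j': a..z range, 26 + ord('j') − ord('a') = 35
'X': A..Z range, ord('X') − ord('A') = 23
'S': A..Z range, ord('S') − ord('A') = 18
'0': 0..9 range, 52 + ord('0') − ord('0') = 52

Answer: 30 15 25 53 35 23 18 52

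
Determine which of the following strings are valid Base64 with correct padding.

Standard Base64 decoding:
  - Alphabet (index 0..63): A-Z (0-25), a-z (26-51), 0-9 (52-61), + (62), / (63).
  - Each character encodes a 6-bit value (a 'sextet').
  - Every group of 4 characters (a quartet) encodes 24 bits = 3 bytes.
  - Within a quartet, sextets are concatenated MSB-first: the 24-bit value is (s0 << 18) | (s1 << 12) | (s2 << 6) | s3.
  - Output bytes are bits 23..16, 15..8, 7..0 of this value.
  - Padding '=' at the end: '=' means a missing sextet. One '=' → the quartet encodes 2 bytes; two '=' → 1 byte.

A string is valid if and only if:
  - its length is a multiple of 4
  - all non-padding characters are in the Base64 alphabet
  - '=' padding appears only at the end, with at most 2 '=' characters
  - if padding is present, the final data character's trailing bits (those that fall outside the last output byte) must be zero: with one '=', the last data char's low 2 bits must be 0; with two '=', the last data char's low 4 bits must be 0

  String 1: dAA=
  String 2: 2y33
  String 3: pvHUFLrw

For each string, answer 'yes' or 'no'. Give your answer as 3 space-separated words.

Answer: yes yes yes

Derivation:
String 1: 'dAA=' → valid
String 2: '2y33' → valid
String 3: 'pvHUFLrw' → valid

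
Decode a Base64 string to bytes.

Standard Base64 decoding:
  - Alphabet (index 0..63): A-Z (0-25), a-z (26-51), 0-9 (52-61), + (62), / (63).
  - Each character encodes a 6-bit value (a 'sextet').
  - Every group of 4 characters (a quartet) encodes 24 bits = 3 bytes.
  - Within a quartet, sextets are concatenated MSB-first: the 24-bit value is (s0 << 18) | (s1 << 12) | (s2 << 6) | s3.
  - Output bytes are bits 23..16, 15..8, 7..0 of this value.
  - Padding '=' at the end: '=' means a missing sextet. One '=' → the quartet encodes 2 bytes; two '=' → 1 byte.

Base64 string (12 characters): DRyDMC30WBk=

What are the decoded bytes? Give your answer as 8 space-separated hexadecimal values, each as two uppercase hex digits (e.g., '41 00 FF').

Answer: 0D 1C 83 30 2D F4 58 19

Derivation:
After char 0 ('D'=3): chars_in_quartet=1 acc=0x3 bytes_emitted=0
After char 1 ('R'=17): chars_in_quartet=2 acc=0xD1 bytes_emitted=0
After char 2 ('y'=50): chars_in_quartet=3 acc=0x3472 bytes_emitted=0
After char 3 ('D'=3): chars_in_quartet=4 acc=0xD1C83 -> emit 0D 1C 83, reset; bytes_emitted=3
After char 4 ('M'=12): chars_in_quartet=1 acc=0xC bytes_emitted=3
After char 5 ('C'=2): chars_in_quartet=2 acc=0x302 bytes_emitted=3
After char 6 ('3'=55): chars_in_quartet=3 acc=0xC0B7 bytes_emitted=3
After char 7 ('0'=52): chars_in_quartet=4 acc=0x302DF4 -> emit 30 2D F4, reset; bytes_emitted=6
After char 8 ('W'=22): chars_in_quartet=1 acc=0x16 bytes_emitted=6
After char 9 ('B'=1): chars_in_quartet=2 acc=0x581 bytes_emitted=6
After char 10 ('k'=36): chars_in_quartet=3 acc=0x16064 bytes_emitted=6
Padding '=': partial quartet acc=0x16064 -> emit 58 19; bytes_emitted=8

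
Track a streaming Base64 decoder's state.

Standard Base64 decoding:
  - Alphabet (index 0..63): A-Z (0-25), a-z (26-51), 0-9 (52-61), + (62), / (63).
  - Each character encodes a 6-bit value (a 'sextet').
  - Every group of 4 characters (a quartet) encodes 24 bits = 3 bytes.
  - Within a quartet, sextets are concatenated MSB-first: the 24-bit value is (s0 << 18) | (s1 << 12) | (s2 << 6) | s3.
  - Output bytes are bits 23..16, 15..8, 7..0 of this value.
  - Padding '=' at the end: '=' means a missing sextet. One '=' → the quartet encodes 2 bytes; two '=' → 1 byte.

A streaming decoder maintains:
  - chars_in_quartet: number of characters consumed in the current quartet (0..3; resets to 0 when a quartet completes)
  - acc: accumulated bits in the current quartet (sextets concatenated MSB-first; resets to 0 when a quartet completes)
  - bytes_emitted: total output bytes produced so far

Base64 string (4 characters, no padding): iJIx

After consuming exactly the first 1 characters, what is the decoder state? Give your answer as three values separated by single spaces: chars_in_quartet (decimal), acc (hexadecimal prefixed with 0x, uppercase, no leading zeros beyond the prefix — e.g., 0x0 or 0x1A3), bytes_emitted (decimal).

After char 0 ('i'=34): chars_in_quartet=1 acc=0x22 bytes_emitted=0

Answer: 1 0x22 0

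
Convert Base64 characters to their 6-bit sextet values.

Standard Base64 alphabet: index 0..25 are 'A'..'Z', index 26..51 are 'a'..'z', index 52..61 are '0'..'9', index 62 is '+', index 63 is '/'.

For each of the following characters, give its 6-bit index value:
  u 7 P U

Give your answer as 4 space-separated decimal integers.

Answer: 46 59 15 20

Derivation:
'u': a..z range, 26 + ord('u') − ord('a') = 46
'7': 0..9 range, 52 + ord('7') − ord('0') = 59
'P': A..Z range, ord('P') − ord('A') = 15
'U': A..Z range, ord('U') − ord('A') = 20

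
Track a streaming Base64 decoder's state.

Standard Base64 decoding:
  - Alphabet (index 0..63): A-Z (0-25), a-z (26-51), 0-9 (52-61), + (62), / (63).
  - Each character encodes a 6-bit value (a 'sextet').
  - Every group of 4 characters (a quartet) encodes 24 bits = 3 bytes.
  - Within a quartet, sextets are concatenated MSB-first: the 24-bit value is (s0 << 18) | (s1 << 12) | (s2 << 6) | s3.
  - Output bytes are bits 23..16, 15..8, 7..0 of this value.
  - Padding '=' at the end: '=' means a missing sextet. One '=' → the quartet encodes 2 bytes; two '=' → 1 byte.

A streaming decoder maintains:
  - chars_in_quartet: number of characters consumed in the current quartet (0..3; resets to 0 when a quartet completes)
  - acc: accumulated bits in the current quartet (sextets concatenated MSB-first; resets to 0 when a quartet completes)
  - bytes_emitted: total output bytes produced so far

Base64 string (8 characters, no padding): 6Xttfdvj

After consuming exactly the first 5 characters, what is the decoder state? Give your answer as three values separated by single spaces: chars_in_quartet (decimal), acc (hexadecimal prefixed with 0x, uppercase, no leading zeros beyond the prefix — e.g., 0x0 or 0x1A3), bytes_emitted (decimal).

After char 0 ('6'=58): chars_in_quartet=1 acc=0x3A bytes_emitted=0
After char 1 ('X'=23): chars_in_quartet=2 acc=0xE97 bytes_emitted=0
After char 2 ('t'=45): chars_in_quartet=3 acc=0x3A5ED bytes_emitted=0
After char 3 ('t'=45): chars_in_quartet=4 acc=0xE97B6D -> emit E9 7B 6D, reset; bytes_emitted=3
After char 4 ('f'=31): chars_in_quartet=1 acc=0x1F bytes_emitted=3

Answer: 1 0x1F 3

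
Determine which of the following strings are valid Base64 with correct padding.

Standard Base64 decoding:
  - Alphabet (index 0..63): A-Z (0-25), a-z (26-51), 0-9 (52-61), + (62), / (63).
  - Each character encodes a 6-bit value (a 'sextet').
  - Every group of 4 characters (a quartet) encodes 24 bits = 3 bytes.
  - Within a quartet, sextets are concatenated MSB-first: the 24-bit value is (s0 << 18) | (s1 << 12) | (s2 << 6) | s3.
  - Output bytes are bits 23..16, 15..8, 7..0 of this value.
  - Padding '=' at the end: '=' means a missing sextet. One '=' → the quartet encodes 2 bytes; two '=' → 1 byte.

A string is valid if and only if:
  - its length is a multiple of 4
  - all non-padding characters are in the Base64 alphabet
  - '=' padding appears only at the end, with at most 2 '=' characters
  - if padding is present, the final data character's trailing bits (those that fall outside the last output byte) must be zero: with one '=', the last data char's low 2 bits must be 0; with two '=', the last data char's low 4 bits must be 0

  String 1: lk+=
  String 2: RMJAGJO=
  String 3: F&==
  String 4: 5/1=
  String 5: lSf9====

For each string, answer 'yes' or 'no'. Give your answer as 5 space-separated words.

Answer: no no no no no

Derivation:
String 1: 'lk+=' → invalid (bad trailing bits)
String 2: 'RMJAGJO=' → invalid (bad trailing bits)
String 3: 'F&==' → invalid (bad char(s): ['&'])
String 4: '5/1=' → invalid (bad trailing bits)
String 5: 'lSf9====' → invalid (4 pad chars (max 2))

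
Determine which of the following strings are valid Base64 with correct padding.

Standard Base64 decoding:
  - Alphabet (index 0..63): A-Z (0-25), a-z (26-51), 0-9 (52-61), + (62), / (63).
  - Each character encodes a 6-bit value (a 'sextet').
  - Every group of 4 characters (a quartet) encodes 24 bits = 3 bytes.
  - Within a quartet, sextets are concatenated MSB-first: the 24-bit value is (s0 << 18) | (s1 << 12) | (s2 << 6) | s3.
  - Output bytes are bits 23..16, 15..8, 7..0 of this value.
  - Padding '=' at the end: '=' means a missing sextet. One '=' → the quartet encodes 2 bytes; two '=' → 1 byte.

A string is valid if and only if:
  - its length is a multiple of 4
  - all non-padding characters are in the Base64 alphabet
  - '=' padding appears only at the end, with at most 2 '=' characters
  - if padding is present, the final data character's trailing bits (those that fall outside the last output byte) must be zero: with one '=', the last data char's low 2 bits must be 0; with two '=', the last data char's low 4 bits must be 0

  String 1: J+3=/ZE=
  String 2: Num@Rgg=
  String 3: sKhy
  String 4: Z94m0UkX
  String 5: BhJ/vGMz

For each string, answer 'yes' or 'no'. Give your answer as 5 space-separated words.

Answer: no no yes yes yes

Derivation:
String 1: 'J+3=/ZE=' → invalid (bad char(s): ['=']; '=' in middle)
String 2: 'Num@Rgg=' → invalid (bad char(s): ['@'])
String 3: 'sKhy' → valid
String 4: 'Z94m0UkX' → valid
String 5: 'BhJ/vGMz' → valid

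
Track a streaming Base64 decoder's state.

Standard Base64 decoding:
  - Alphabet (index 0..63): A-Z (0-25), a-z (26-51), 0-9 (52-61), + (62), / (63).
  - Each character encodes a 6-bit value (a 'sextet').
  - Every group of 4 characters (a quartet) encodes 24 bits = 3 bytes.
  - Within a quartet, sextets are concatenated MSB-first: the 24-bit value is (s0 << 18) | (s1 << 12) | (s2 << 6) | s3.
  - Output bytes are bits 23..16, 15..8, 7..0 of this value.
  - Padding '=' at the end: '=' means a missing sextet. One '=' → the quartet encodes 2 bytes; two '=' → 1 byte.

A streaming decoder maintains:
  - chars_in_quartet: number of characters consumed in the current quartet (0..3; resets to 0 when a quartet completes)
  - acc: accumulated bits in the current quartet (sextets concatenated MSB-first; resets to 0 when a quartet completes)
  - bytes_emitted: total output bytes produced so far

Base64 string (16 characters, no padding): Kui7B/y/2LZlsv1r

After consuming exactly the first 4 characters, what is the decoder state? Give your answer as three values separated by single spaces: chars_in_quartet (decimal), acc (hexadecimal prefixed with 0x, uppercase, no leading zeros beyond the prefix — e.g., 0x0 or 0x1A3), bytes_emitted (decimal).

Answer: 0 0x0 3

Derivation:
After char 0 ('K'=10): chars_in_quartet=1 acc=0xA bytes_emitted=0
After char 1 ('u'=46): chars_in_quartet=2 acc=0x2AE bytes_emitted=0
After char 2 ('i'=34): chars_in_quartet=3 acc=0xABA2 bytes_emitted=0
After char 3 ('7'=59): chars_in_quartet=4 acc=0x2AE8BB -> emit 2A E8 BB, reset; bytes_emitted=3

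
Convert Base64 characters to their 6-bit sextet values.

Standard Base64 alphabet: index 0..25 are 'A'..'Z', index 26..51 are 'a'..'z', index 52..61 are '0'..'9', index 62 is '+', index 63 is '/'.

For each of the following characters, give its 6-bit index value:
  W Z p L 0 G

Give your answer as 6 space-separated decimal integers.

Answer: 22 25 41 11 52 6

Derivation:
'W': A..Z range, ord('W') − ord('A') = 22
'Z': A..Z range, ord('Z') − ord('A') = 25
'p': a..z range, 26 + ord('p') − ord('a') = 41
'L': A..Z range, ord('L') − ord('A') = 11
'0': 0..9 range, 52 + ord('0') − ord('0') = 52
'G': A..Z range, ord('G') − ord('A') = 6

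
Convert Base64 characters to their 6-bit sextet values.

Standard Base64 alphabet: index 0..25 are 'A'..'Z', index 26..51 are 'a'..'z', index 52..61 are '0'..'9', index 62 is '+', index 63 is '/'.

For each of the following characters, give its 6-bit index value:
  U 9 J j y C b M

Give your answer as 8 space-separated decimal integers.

'U': A..Z range, ord('U') − ord('A') = 20
'9': 0..9 range, 52 + ord('9') − ord('0') = 61
'J': A..Z range, ord('J') − ord('A') = 9
'j': a..z range, 26 + ord('j') − ord('a') = 35
'y': a..z range, 26 + ord('y') − ord('a') = 50
'C': A..Z range, ord('C') − ord('A') = 2
'b': a..z range, 26 + ord('b') − ord('a') = 27
'M': A..Z range, ord('M') − ord('A') = 12

Answer: 20 61 9 35 50 2 27 12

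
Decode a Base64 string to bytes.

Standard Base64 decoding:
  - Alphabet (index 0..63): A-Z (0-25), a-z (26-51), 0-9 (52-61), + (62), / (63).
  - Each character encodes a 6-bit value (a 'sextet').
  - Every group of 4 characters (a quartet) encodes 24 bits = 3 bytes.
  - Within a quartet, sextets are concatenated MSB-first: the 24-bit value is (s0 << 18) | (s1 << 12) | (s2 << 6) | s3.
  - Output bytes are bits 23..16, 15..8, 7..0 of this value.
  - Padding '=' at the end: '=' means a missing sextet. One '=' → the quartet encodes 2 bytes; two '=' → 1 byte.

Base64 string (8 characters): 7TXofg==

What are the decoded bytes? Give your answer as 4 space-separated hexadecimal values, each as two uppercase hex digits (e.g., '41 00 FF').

Answer: ED 35 E8 7E

Derivation:
After char 0 ('7'=59): chars_in_quartet=1 acc=0x3B bytes_emitted=0
After char 1 ('T'=19): chars_in_quartet=2 acc=0xED3 bytes_emitted=0
After char 2 ('X'=23): chars_in_quartet=3 acc=0x3B4D7 bytes_emitted=0
After char 3 ('o'=40): chars_in_quartet=4 acc=0xED35E8 -> emit ED 35 E8, reset; bytes_emitted=3
After char 4 ('f'=31): chars_in_quartet=1 acc=0x1F bytes_emitted=3
After char 5 ('g'=32): chars_in_quartet=2 acc=0x7E0 bytes_emitted=3
Padding '==': partial quartet acc=0x7E0 -> emit 7E; bytes_emitted=4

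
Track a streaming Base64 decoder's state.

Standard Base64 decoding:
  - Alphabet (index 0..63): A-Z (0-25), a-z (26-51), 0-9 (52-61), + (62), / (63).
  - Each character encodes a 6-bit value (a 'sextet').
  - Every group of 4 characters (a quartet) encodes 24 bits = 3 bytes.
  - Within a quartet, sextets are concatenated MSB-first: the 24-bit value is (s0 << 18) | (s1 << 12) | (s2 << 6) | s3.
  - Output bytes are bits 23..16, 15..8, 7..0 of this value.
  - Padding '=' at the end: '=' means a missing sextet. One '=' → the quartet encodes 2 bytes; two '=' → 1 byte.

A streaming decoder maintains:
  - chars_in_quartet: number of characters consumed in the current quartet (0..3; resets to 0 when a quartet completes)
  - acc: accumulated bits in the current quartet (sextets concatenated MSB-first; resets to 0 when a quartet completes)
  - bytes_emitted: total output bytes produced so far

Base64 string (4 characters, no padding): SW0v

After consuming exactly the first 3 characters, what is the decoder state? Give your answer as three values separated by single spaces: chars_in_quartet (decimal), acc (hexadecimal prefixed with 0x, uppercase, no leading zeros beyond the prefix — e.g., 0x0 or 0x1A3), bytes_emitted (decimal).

Answer: 3 0x125B4 0

Derivation:
After char 0 ('S'=18): chars_in_quartet=1 acc=0x12 bytes_emitted=0
After char 1 ('W'=22): chars_in_quartet=2 acc=0x496 bytes_emitted=0
After char 2 ('0'=52): chars_in_quartet=3 acc=0x125B4 bytes_emitted=0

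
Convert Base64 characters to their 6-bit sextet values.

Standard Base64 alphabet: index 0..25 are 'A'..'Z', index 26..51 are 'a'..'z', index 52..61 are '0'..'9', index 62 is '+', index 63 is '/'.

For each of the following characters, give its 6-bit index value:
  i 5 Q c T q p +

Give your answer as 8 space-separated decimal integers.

'i': a..z range, 26 + ord('i') − ord('a') = 34
'5': 0..9 range, 52 + ord('5') − ord('0') = 57
'Q': A..Z range, ord('Q') − ord('A') = 16
'c': a..z range, 26 + ord('c') − ord('a') = 28
'T': A..Z range, ord('T') − ord('A') = 19
'q': a..z range, 26 + ord('q') − ord('a') = 42
'p': a..z range, 26 + ord('p') − ord('a') = 41
'+': index 62

Answer: 34 57 16 28 19 42 41 62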